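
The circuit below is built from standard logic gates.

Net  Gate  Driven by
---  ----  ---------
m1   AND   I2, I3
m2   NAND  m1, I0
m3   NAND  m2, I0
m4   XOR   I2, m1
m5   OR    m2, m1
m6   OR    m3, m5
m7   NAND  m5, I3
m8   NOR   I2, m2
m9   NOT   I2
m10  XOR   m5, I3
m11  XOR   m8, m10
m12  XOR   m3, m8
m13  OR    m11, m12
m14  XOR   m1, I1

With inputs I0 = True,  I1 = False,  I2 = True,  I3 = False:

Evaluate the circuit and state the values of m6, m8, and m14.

m6 = True  m8 = False  m14 = False

m1 = I2 AND I3 = True AND False = False
m2 = m1 NAND I0 = False NAND True = True
m3 = m2 NAND I0 = True NAND True = False
m5 = m2 OR m1 = True OR False = True
m6 = m3 OR m5 = False OR True = True
m8 = I2 NOR m2 = True NOR True = False
m14 = m1 XOR I1 = False XOR False = False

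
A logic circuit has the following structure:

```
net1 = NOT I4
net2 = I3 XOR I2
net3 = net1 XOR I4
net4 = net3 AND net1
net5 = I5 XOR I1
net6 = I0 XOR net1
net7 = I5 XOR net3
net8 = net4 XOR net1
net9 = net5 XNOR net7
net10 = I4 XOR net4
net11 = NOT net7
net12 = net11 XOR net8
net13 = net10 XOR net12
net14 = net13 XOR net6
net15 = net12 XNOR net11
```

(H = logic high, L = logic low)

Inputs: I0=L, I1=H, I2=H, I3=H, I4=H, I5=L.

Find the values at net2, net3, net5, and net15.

net2 = L  net3 = H  net5 = H  net15 = H

net1 = NOT I4 = NOT H = L
net2 = I3 XOR I2 = H XOR H = L
net3 = net1 XOR I4 = L XOR H = H
net4 = net3 AND net1 = H AND L = L
net5 = I5 XOR I1 = L XOR H = H
net7 = I5 XOR net3 = L XOR H = H
net8 = net4 XOR net1 = L XOR L = L
net11 = NOT net7 = NOT H = L
net12 = net11 XOR net8 = L XOR L = L
net15 = net12 XNOR net11 = L XNOR L = H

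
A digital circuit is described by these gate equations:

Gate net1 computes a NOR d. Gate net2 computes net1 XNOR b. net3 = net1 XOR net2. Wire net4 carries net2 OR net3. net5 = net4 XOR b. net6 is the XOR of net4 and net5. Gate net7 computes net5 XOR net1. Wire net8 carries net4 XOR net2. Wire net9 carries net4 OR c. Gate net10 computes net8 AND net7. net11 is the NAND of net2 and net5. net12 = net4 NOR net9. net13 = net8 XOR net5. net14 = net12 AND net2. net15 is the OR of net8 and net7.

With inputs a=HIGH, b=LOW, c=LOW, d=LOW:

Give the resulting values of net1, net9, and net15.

net1 = a NOR d = HIGH NOR LOW = LOW
net2 = net1 XNOR b = LOW XNOR LOW = HIGH
net3 = net1 XOR net2 = LOW XOR HIGH = HIGH
net4 = net2 OR net3 = HIGH OR HIGH = HIGH
net5 = net4 XOR b = HIGH XOR LOW = HIGH
net7 = net5 XOR net1 = HIGH XOR LOW = HIGH
net8 = net4 XOR net2 = HIGH XOR HIGH = LOW
net9 = net4 OR c = HIGH OR LOW = HIGH
net15 = net8 OR net7 = LOW OR HIGH = HIGH

net1 = LOW, net9 = HIGH, net15 = HIGH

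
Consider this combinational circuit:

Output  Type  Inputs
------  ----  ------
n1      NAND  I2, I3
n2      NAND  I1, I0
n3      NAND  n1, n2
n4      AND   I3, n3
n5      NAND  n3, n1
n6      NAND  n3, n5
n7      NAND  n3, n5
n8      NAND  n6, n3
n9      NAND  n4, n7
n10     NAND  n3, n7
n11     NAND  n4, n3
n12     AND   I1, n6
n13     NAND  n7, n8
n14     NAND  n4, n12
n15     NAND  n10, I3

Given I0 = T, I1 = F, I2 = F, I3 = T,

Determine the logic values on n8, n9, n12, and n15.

n8 = T; n9 = T; n12 = F; n15 = F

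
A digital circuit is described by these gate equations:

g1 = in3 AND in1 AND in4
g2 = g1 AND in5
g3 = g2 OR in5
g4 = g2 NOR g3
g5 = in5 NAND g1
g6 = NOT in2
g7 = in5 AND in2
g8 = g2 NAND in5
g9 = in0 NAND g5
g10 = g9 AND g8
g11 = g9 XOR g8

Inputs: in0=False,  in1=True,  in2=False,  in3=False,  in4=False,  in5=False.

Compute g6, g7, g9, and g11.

g1 = in3 AND in1 AND in4 = False AND True AND False = False
g2 = g1 AND in5 = False AND False = False
g5 = in5 NAND g1 = False NAND False = True
g6 = NOT in2 = NOT False = True
g7 = in5 AND in2 = False AND False = False
g8 = g2 NAND in5 = False NAND False = True
g9 = in0 NAND g5 = False NAND True = True
g11 = g9 XOR g8 = True XOR True = False

g6 = True, g7 = False, g9 = True, g11 = False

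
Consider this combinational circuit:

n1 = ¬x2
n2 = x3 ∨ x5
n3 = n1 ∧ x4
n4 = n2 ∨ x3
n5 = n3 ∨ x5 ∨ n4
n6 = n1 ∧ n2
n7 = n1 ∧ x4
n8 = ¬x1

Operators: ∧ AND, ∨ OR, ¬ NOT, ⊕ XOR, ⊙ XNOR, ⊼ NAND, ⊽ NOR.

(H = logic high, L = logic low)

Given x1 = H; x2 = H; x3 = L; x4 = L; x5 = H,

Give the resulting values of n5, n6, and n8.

n5 = H; n6 = L; n8 = L

n1 = NOT x2 = NOT H = L
n2 = x3 OR x5 = L OR H = H
n3 = n1 AND x4 = L AND L = L
n4 = n2 OR x3 = H OR L = H
n5 = n3 OR x5 OR n4 = L OR H OR H = H
n6 = n1 AND n2 = L AND H = L
n8 = NOT x1 = NOT H = L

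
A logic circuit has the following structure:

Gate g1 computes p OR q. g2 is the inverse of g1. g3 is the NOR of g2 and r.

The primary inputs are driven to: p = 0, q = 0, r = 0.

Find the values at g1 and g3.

g1 = p OR q = 0 OR 0 = 0
g2 = NOT g1 = NOT 0 = 1
g3 = g2 NOR r = 1 NOR 0 = 0

g1 = 0, g3 = 0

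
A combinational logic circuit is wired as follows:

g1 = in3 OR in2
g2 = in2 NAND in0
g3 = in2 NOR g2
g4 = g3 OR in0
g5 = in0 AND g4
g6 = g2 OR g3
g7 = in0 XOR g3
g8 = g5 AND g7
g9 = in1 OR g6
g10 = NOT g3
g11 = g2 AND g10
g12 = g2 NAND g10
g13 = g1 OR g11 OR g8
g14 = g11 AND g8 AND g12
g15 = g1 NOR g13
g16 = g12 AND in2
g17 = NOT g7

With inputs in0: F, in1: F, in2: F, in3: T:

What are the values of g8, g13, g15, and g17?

g8 = F, g13 = T, g15 = F, g17 = T

g1 = in3 OR in2 = T OR F = T
g2 = in2 NAND in0 = F NAND F = T
g3 = in2 NOR g2 = F NOR T = F
g4 = g3 OR in0 = F OR F = F
g5 = in0 AND g4 = F AND F = F
g7 = in0 XOR g3 = F XOR F = F
g8 = g5 AND g7 = F AND F = F
g10 = NOT g3 = NOT F = T
g11 = g2 AND g10 = T AND T = T
g13 = g1 OR g11 OR g8 = T OR T OR F = T
g15 = g1 NOR g13 = T NOR T = F
g17 = NOT g7 = NOT F = T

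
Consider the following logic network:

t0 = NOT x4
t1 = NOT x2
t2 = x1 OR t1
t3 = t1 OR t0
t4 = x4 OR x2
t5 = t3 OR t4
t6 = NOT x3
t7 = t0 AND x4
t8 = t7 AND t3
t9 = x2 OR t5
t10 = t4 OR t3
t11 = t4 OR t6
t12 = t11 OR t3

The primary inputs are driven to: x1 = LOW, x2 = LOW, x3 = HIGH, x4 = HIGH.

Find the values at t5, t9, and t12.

t0 = NOT x4 = NOT HIGH = LOW
t1 = NOT x2 = NOT LOW = HIGH
t3 = t1 OR t0 = HIGH OR LOW = HIGH
t4 = x4 OR x2 = HIGH OR LOW = HIGH
t5 = t3 OR t4 = HIGH OR HIGH = HIGH
t6 = NOT x3 = NOT HIGH = LOW
t9 = x2 OR t5 = LOW OR HIGH = HIGH
t11 = t4 OR t6 = HIGH OR LOW = HIGH
t12 = t11 OR t3 = HIGH OR HIGH = HIGH

t5 = HIGH  t9 = HIGH  t12 = HIGH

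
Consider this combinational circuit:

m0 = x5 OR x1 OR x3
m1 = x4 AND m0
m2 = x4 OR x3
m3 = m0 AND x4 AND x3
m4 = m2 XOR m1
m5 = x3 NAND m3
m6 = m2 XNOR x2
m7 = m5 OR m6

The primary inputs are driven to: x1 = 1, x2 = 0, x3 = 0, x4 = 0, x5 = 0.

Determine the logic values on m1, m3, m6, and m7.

m0 = x5 OR x1 OR x3 = 0 OR 1 OR 0 = 1
m1 = x4 AND m0 = 0 AND 1 = 0
m2 = x4 OR x3 = 0 OR 0 = 0
m3 = m0 AND x4 AND x3 = 1 AND 0 AND 0 = 0
m5 = x3 NAND m3 = 0 NAND 0 = 1
m6 = m2 XNOR x2 = 0 XNOR 0 = 1
m7 = m5 OR m6 = 1 OR 1 = 1

m1 = 0; m3 = 0; m6 = 1; m7 = 1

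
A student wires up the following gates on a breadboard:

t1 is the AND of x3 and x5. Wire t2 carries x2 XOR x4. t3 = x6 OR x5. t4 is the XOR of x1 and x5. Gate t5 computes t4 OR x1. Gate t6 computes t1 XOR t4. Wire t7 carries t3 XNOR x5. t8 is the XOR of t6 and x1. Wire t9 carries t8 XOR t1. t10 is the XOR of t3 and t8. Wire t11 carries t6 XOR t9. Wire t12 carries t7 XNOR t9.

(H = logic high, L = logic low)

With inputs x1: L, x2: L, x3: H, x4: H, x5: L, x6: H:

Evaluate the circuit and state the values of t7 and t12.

t1 = x3 AND x5 = H AND L = L
t3 = x6 OR x5 = H OR L = H
t4 = x1 XOR x5 = L XOR L = L
t6 = t1 XOR t4 = L XOR L = L
t7 = t3 XNOR x5 = H XNOR L = L
t8 = t6 XOR x1 = L XOR L = L
t9 = t8 XOR t1 = L XOR L = L
t12 = t7 XNOR t9 = L XNOR L = H

t7 = L, t12 = H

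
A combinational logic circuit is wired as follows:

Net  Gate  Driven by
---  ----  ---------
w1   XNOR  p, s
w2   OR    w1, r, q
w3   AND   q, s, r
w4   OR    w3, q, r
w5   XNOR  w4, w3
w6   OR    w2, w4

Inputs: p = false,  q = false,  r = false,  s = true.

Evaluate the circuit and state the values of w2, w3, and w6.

w2 = false, w3 = false, w6 = false

w1 = p XNOR s = false XNOR true = false
w2 = w1 OR r OR q = false OR false OR false = false
w3 = q AND s AND r = false AND true AND false = false
w4 = w3 OR q OR r = false OR false OR false = false
w6 = w2 OR w4 = false OR false = false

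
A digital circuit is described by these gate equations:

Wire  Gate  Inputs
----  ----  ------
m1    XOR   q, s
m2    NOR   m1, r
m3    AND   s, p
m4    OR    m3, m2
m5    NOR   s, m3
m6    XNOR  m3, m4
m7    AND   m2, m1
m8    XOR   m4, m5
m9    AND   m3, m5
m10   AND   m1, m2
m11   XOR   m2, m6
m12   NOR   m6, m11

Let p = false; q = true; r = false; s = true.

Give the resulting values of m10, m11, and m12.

m1 = q XOR s = true XOR true = false
m2 = m1 NOR r = false NOR false = true
m3 = s AND p = true AND false = false
m4 = m3 OR m2 = false OR true = true
m6 = m3 XNOR m4 = false XNOR true = false
m10 = m1 AND m2 = false AND true = false
m11 = m2 XOR m6 = true XOR false = true
m12 = m6 NOR m11 = false NOR true = false

m10 = false; m11 = true; m12 = false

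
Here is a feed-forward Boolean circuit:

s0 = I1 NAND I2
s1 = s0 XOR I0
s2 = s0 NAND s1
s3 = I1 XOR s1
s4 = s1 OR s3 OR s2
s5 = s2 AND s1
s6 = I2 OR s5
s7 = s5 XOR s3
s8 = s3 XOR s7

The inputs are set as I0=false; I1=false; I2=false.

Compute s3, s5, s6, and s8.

s0 = I1 NAND I2 = false NAND false = true
s1 = s0 XOR I0 = true XOR false = true
s2 = s0 NAND s1 = true NAND true = false
s3 = I1 XOR s1 = false XOR true = true
s5 = s2 AND s1 = false AND true = false
s6 = I2 OR s5 = false OR false = false
s7 = s5 XOR s3 = false XOR true = true
s8 = s3 XOR s7 = true XOR true = false

s3 = true, s5 = false, s6 = false, s8 = false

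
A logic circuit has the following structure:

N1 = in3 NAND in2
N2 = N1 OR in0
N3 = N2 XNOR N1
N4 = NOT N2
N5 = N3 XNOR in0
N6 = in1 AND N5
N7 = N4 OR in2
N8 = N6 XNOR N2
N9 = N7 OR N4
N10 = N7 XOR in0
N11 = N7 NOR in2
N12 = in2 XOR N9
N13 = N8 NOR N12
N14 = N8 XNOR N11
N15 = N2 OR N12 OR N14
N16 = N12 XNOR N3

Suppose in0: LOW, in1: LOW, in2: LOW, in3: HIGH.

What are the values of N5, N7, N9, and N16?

N5 = LOW; N7 = LOW; N9 = LOW; N16 = LOW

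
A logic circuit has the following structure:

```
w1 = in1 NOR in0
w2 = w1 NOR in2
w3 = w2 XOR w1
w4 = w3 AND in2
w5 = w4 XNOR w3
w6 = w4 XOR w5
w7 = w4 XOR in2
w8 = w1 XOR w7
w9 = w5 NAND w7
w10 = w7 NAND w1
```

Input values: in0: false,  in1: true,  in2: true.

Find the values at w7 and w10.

w7 = true, w10 = true

w1 = in1 NOR in0 = true NOR false = false
w2 = w1 NOR in2 = false NOR true = false
w3 = w2 XOR w1 = false XOR false = false
w4 = w3 AND in2 = false AND true = false
w7 = w4 XOR in2 = false XOR true = true
w10 = w7 NAND w1 = true NAND false = true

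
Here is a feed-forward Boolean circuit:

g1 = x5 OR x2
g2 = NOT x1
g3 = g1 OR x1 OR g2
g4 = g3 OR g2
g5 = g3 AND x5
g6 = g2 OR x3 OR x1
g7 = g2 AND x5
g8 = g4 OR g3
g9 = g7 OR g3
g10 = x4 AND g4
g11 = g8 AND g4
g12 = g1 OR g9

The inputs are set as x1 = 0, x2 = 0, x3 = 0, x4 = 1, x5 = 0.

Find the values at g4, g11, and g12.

g4 = 1  g11 = 1  g12 = 1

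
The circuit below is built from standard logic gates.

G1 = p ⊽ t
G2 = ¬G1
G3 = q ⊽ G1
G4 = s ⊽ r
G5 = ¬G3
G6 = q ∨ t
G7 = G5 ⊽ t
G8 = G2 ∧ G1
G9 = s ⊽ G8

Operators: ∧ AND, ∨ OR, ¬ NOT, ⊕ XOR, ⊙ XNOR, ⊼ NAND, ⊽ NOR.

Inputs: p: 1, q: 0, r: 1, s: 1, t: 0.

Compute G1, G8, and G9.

G1 = p NOR t = 1 NOR 0 = 0
G2 = NOT G1 = NOT 0 = 1
G8 = G2 AND G1 = 1 AND 0 = 0
G9 = s NOR G8 = 1 NOR 0 = 0

G1 = 0  G8 = 0  G9 = 0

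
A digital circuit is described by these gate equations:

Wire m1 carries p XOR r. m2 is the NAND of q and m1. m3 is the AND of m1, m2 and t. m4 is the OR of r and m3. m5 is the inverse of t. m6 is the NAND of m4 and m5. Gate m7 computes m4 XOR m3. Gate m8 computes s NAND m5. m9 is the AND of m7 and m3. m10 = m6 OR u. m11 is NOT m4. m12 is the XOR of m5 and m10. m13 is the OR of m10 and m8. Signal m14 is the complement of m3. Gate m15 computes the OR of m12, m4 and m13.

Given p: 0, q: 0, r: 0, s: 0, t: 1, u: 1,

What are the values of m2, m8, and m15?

m2 = 1; m8 = 1; m15 = 1

m1 = p XOR r = 0 XOR 0 = 0
m2 = q NAND m1 = 0 NAND 0 = 1
m3 = m1 AND m2 AND t = 0 AND 1 AND 1 = 0
m4 = r OR m3 = 0 OR 0 = 0
m5 = NOT t = NOT 1 = 0
m6 = m4 NAND m5 = 0 NAND 0 = 1
m8 = s NAND m5 = 0 NAND 0 = 1
m10 = m6 OR u = 1 OR 1 = 1
m12 = m5 XOR m10 = 0 XOR 1 = 1
m13 = m10 OR m8 = 1 OR 1 = 1
m15 = m12 OR m4 OR m13 = 1 OR 0 OR 1 = 1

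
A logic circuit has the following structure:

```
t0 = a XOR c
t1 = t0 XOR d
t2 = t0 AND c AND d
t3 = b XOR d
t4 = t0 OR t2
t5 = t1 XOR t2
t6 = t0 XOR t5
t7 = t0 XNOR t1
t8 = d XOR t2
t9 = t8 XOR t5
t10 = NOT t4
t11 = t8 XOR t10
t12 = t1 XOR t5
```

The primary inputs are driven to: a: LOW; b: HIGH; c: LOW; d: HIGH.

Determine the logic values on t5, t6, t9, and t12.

t0 = a XOR c = LOW XOR LOW = LOW
t1 = t0 XOR d = LOW XOR HIGH = HIGH
t2 = t0 AND c AND d = LOW AND LOW AND HIGH = LOW
t5 = t1 XOR t2 = HIGH XOR LOW = HIGH
t6 = t0 XOR t5 = LOW XOR HIGH = HIGH
t8 = d XOR t2 = HIGH XOR LOW = HIGH
t9 = t8 XOR t5 = HIGH XOR HIGH = LOW
t12 = t1 XOR t5 = HIGH XOR HIGH = LOW

t5 = HIGH, t6 = HIGH, t9 = LOW, t12 = LOW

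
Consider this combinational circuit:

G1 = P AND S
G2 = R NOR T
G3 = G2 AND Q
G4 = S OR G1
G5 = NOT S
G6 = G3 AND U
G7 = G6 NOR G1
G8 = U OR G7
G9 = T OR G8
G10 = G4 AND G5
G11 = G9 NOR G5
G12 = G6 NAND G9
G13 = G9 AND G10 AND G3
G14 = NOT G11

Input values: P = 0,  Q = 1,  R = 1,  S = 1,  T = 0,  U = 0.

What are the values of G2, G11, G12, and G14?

G2 = 0  G11 = 0  G12 = 1  G14 = 1

G1 = P AND S = 0 AND 1 = 0
G2 = R NOR T = 1 NOR 0 = 0
G3 = G2 AND Q = 0 AND 1 = 0
G5 = NOT S = NOT 1 = 0
G6 = G3 AND U = 0 AND 0 = 0
G7 = G6 NOR G1 = 0 NOR 0 = 1
G8 = U OR G7 = 0 OR 1 = 1
G9 = T OR G8 = 0 OR 1 = 1
G11 = G9 NOR G5 = 1 NOR 0 = 0
G12 = G6 NAND G9 = 0 NAND 1 = 1
G14 = NOT G11 = NOT 0 = 1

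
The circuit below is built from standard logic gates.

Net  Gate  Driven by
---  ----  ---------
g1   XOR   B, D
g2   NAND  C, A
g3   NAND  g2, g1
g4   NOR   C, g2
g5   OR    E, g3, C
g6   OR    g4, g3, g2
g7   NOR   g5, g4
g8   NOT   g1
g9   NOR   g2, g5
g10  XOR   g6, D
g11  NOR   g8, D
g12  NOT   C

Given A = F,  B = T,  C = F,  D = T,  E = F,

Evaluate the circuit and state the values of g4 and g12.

g2 = C NAND A = F NAND F = T
g4 = C NOR g2 = F NOR T = F
g12 = NOT C = NOT F = T

g4 = F, g12 = T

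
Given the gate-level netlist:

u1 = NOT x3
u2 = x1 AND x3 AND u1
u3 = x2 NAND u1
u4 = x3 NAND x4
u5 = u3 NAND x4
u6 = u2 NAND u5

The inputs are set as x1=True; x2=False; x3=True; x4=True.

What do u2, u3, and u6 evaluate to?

u2 = False, u3 = True, u6 = True

u1 = NOT x3 = NOT True = False
u2 = x1 AND x3 AND u1 = True AND True AND False = False
u3 = x2 NAND u1 = False NAND False = True
u5 = u3 NAND x4 = True NAND True = False
u6 = u2 NAND u5 = False NAND False = True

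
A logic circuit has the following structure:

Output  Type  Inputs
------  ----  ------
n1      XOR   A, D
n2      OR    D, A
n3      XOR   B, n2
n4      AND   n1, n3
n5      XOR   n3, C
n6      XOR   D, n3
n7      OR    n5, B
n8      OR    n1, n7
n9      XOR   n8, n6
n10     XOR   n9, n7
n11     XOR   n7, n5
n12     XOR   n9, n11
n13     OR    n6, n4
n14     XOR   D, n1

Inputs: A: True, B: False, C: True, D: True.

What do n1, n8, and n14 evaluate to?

n1 = False, n8 = False, n14 = True

n1 = A XOR D = True XOR True = False
n2 = D OR A = True OR True = True
n3 = B XOR n2 = False XOR True = True
n5 = n3 XOR C = True XOR True = False
n7 = n5 OR B = False OR False = False
n8 = n1 OR n7 = False OR False = False
n14 = D XOR n1 = True XOR False = True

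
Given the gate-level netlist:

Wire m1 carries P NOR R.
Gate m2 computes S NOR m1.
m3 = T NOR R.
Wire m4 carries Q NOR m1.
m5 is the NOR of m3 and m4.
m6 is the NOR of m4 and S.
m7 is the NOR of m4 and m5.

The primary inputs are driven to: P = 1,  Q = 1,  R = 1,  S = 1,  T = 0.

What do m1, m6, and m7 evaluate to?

m1 = 0  m6 = 0  m7 = 0

m1 = P NOR R = 1 NOR 1 = 0
m3 = T NOR R = 0 NOR 1 = 0
m4 = Q NOR m1 = 1 NOR 0 = 0
m5 = m3 NOR m4 = 0 NOR 0 = 1
m6 = m4 NOR S = 0 NOR 1 = 0
m7 = m4 NOR m5 = 0 NOR 1 = 0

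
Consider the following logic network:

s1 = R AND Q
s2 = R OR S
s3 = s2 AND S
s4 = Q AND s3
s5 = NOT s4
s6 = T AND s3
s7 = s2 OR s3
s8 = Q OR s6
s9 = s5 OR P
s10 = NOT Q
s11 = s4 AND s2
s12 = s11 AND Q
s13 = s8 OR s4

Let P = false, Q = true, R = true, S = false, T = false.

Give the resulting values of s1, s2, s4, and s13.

s1 = true, s2 = true, s4 = false, s13 = true

s1 = R AND Q = true AND true = true
s2 = R OR S = true OR false = true
s3 = s2 AND S = true AND false = false
s4 = Q AND s3 = true AND false = false
s6 = T AND s3 = false AND false = false
s8 = Q OR s6 = true OR false = true
s13 = s8 OR s4 = true OR false = true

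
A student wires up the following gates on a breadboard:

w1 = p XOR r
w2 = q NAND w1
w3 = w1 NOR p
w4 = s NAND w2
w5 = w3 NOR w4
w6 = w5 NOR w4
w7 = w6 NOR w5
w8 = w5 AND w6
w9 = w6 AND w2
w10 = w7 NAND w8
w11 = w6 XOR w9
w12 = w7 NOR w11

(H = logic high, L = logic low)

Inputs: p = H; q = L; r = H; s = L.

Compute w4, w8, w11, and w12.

w1 = p XOR r = H XOR H = L
w2 = q NAND w1 = L NAND L = H
w3 = w1 NOR p = L NOR H = L
w4 = s NAND w2 = L NAND H = H
w5 = w3 NOR w4 = L NOR H = L
w6 = w5 NOR w4 = L NOR H = L
w7 = w6 NOR w5 = L NOR L = H
w8 = w5 AND w6 = L AND L = L
w9 = w6 AND w2 = L AND H = L
w11 = w6 XOR w9 = L XOR L = L
w12 = w7 NOR w11 = H NOR L = L

w4 = H  w8 = L  w11 = L  w12 = L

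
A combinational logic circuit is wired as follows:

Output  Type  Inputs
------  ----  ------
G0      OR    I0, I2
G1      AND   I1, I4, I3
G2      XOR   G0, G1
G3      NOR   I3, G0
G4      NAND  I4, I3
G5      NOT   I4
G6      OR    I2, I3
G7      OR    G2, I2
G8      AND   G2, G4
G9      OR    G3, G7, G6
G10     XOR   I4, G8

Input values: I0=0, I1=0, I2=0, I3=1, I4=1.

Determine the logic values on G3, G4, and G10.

G0 = I0 OR I2 = 0 OR 0 = 0
G1 = I1 AND I4 AND I3 = 0 AND 1 AND 1 = 0
G2 = G0 XOR G1 = 0 XOR 0 = 0
G3 = I3 NOR G0 = 1 NOR 0 = 0
G4 = I4 NAND I3 = 1 NAND 1 = 0
G8 = G2 AND G4 = 0 AND 0 = 0
G10 = I4 XOR G8 = 1 XOR 0 = 1

G3 = 0, G4 = 0, G10 = 1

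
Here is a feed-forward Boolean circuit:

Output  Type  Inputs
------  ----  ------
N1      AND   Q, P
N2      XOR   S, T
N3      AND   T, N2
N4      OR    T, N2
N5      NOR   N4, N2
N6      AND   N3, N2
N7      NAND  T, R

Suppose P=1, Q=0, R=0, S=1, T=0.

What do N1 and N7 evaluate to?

N1 = 0, N7 = 1

N1 = Q AND P = 0 AND 1 = 0
N7 = T NAND R = 0 NAND 0 = 1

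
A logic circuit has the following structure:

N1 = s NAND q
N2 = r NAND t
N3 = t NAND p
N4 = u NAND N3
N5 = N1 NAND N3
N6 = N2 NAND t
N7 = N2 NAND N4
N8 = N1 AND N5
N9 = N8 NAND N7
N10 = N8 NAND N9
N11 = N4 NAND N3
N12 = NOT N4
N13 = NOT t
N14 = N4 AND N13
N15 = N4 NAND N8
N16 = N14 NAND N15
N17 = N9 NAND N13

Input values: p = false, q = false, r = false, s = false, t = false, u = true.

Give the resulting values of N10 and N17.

N10 = true  N17 = false

N1 = s NAND q = false NAND false = true
N2 = r NAND t = false NAND false = true
N3 = t NAND p = false NAND false = true
N4 = u NAND N3 = true NAND true = false
N5 = N1 NAND N3 = true NAND true = false
N7 = N2 NAND N4 = true NAND false = true
N8 = N1 AND N5 = true AND false = false
N9 = N8 NAND N7 = false NAND true = true
N10 = N8 NAND N9 = false NAND true = true
N13 = NOT t = NOT false = true
N17 = N9 NAND N13 = true NAND true = false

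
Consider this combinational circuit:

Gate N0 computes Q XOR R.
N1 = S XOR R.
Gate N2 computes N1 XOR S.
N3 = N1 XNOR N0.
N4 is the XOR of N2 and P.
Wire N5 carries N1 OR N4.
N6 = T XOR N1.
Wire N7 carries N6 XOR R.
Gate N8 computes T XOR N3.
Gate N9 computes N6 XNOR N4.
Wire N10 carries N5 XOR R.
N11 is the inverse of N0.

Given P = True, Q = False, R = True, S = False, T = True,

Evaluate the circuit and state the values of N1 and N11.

N1 = True, N11 = False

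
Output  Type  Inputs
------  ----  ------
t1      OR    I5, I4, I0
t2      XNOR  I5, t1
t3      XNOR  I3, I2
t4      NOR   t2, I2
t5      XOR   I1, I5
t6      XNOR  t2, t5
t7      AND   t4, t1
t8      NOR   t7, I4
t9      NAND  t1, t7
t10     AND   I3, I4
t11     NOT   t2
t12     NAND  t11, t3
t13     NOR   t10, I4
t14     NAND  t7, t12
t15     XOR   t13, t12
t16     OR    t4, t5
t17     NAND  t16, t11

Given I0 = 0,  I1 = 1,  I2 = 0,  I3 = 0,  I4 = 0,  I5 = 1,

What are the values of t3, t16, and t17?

t1 = I5 OR I4 OR I0 = 1 OR 0 OR 0 = 1
t2 = I5 XNOR t1 = 1 XNOR 1 = 1
t3 = I3 XNOR I2 = 0 XNOR 0 = 1
t4 = t2 NOR I2 = 1 NOR 0 = 0
t5 = I1 XOR I5 = 1 XOR 1 = 0
t11 = NOT t2 = NOT 1 = 0
t16 = t4 OR t5 = 0 OR 0 = 0
t17 = t16 NAND t11 = 0 NAND 0 = 1

t3 = 1, t16 = 0, t17 = 1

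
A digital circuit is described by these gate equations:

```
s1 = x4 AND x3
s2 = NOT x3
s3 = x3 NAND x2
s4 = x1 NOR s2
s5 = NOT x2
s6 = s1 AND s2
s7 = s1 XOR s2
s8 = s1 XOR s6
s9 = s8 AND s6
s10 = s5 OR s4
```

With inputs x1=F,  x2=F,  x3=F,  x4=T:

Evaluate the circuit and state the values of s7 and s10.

s7 = T, s10 = T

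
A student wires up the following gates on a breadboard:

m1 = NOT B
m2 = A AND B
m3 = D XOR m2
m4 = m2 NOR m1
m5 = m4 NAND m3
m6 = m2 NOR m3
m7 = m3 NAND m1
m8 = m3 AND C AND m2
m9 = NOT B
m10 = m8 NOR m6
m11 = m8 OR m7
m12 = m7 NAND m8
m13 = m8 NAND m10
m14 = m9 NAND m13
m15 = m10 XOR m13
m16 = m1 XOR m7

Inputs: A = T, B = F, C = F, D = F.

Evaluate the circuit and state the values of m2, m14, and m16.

m2 = F  m14 = F  m16 = F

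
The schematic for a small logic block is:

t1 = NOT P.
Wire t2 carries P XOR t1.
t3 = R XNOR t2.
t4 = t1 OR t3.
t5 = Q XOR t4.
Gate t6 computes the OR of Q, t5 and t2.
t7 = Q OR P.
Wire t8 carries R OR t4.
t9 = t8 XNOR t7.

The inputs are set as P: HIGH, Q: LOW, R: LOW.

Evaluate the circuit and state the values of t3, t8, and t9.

t1 = NOT P = NOT HIGH = LOW
t2 = P XOR t1 = HIGH XOR LOW = HIGH
t3 = R XNOR t2 = LOW XNOR HIGH = LOW
t4 = t1 OR t3 = LOW OR LOW = LOW
t7 = Q OR P = LOW OR HIGH = HIGH
t8 = R OR t4 = LOW OR LOW = LOW
t9 = t8 XNOR t7 = LOW XNOR HIGH = LOW

t3 = LOW, t8 = LOW, t9 = LOW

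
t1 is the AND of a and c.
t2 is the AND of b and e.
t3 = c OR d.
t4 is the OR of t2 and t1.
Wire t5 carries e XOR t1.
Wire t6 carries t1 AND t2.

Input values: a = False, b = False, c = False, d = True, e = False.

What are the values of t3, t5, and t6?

t3 = True, t5 = False, t6 = False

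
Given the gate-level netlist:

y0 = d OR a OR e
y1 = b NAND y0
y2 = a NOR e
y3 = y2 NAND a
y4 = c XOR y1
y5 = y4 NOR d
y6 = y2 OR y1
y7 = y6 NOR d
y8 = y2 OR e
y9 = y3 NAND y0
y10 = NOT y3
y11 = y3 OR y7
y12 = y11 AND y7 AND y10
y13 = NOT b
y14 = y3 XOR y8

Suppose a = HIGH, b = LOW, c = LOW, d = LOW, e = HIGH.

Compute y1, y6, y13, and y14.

y0 = d OR a OR e = LOW OR HIGH OR HIGH = HIGH
y1 = b NAND y0 = LOW NAND HIGH = HIGH
y2 = a NOR e = HIGH NOR HIGH = LOW
y3 = y2 NAND a = LOW NAND HIGH = HIGH
y6 = y2 OR y1 = LOW OR HIGH = HIGH
y8 = y2 OR e = LOW OR HIGH = HIGH
y13 = NOT b = NOT LOW = HIGH
y14 = y3 XOR y8 = HIGH XOR HIGH = LOW

y1 = HIGH, y6 = HIGH, y13 = HIGH, y14 = LOW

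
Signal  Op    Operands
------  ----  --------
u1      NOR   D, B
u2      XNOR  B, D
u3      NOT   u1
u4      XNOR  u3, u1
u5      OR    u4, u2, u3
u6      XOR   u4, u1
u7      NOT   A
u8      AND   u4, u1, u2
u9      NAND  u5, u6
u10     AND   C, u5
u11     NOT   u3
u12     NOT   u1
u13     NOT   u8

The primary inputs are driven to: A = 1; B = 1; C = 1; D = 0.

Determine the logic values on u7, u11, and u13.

u1 = D NOR B = 0 NOR 1 = 0
u2 = B XNOR D = 1 XNOR 0 = 0
u3 = NOT u1 = NOT 0 = 1
u4 = u3 XNOR u1 = 1 XNOR 0 = 0
u7 = NOT A = NOT 1 = 0
u8 = u4 AND u1 AND u2 = 0 AND 0 AND 0 = 0
u11 = NOT u3 = NOT 1 = 0
u13 = NOT u8 = NOT 0 = 1

u7 = 0; u11 = 0; u13 = 1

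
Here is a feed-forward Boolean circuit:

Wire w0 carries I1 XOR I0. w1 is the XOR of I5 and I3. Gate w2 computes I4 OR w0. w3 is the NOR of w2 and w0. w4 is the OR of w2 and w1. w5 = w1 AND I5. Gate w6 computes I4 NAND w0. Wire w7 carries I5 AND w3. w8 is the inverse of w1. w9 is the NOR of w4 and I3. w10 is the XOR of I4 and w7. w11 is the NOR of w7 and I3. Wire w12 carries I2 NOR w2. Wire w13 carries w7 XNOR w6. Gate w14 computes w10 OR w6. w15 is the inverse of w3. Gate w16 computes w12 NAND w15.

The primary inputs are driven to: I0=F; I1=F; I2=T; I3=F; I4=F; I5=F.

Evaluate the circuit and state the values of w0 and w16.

w0 = I1 XOR I0 = F XOR F = F
w2 = I4 OR w0 = F OR F = F
w3 = w2 NOR w0 = F NOR F = T
w12 = I2 NOR w2 = T NOR F = F
w15 = NOT w3 = NOT T = F
w16 = w12 NAND w15 = F NAND F = T

w0 = F; w16 = T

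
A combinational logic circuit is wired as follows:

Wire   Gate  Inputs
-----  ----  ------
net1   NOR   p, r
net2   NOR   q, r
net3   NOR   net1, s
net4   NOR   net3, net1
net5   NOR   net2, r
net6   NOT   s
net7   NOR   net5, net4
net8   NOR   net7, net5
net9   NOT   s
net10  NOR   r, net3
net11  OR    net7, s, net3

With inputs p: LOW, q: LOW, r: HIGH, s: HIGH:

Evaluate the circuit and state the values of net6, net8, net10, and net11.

net6 = LOW, net8 = HIGH, net10 = LOW, net11 = HIGH

net1 = p NOR r = LOW NOR HIGH = LOW
net2 = q NOR r = LOW NOR HIGH = LOW
net3 = net1 NOR s = LOW NOR HIGH = LOW
net4 = net3 NOR net1 = LOW NOR LOW = HIGH
net5 = net2 NOR r = LOW NOR HIGH = LOW
net6 = NOT s = NOT HIGH = LOW
net7 = net5 NOR net4 = LOW NOR HIGH = LOW
net8 = net7 NOR net5 = LOW NOR LOW = HIGH
net10 = r NOR net3 = HIGH NOR LOW = LOW
net11 = net7 OR s OR net3 = LOW OR HIGH OR LOW = HIGH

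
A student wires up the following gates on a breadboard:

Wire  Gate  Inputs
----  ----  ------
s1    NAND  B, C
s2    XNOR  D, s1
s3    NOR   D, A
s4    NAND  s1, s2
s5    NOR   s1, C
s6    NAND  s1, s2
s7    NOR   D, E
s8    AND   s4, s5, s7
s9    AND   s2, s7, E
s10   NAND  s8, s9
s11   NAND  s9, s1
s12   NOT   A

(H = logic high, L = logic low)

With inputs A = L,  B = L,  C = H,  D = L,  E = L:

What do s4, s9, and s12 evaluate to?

s4 = H  s9 = L  s12 = H

s1 = B NAND C = L NAND H = H
s2 = D XNOR s1 = L XNOR H = L
s4 = s1 NAND s2 = H NAND L = H
s7 = D NOR E = L NOR L = H
s9 = s2 AND s7 AND E = L AND H AND L = L
s12 = NOT A = NOT L = H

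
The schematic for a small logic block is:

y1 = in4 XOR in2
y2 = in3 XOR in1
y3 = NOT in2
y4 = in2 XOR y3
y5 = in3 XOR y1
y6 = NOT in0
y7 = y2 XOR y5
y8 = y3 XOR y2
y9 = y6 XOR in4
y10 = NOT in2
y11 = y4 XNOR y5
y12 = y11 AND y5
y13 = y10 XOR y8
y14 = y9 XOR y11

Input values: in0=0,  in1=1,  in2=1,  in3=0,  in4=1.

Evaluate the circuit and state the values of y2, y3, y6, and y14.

y1 = in4 XOR in2 = 1 XOR 1 = 0
y2 = in3 XOR in1 = 0 XOR 1 = 1
y3 = NOT in2 = NOT 1 = 0
y4 = in2 XOR y3 = 1 XOR 0 = 1
y5 = in3 XOR y1 = 0 XOR 0 = 0
y6 = NOT in0 = NOT 0 = 1
y9 = y6 XOR in4 = 1 XOR 1 = 0
y11 = y4 XNOR y5 = 1 XNOR 0 = 0
y14 = y9 XOR y11 = 0 XOR 0 = 0

y2 = 1  y3 = 0  y6 = 1  y14 = 0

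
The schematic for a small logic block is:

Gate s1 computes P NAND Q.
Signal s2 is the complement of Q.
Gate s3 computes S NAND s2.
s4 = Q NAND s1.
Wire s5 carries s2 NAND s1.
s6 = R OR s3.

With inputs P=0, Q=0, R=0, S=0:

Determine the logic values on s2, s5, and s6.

s1 = P NAND Q = 0 NAND 0 = 1
s2 = NOT Q = NOT 0 = 1
s3 = S NAND s2 = 0 NAND 1 = 1
s5 = s2 NAND s1 = 1 NAND 1 = 0
s6 = R OR s3 = 0 OR 1 = 1

s2 = 1  s5 = 0  s6 = 1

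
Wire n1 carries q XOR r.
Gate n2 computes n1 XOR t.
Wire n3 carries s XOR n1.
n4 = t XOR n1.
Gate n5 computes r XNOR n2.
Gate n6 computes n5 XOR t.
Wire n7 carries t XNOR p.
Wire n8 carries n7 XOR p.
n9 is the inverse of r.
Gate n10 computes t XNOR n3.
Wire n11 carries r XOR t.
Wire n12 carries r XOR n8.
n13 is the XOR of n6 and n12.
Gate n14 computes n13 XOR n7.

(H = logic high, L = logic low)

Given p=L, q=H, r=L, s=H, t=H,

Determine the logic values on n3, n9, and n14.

n3 = L  n9 = H  n14 = L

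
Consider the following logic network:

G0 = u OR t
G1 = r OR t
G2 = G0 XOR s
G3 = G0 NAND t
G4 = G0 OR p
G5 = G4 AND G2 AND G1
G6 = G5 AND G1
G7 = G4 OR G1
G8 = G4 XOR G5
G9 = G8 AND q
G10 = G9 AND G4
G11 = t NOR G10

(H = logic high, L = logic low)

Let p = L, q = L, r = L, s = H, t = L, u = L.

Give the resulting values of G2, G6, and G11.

G2 = H, G6 = L, G11 = H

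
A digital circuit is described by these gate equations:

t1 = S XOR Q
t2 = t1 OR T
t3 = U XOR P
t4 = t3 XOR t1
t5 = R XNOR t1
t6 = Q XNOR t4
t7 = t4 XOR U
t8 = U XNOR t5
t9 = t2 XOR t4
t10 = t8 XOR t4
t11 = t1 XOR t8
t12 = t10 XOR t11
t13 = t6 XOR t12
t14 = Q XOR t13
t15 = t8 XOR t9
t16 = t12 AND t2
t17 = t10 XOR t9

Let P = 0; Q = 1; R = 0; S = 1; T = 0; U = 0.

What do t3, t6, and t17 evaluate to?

t1 = S XOR Q = 1 XOR 1 = 0
t2 = t1 OR T = 0 OR 0 = 0
t3 = U XOR P = 0 XOR 0 = 0
t4 = t3 XOR t1 = 0 XOR 0 = 0
t5 = R XNOR t1 = 0 XNOR 0 = 1
t6 = Q XNOR t4 = 1 XNOR 0 = 0
t8 = U XNOR t5 = 0 XNOR 1 = 0
t9 = t2 XOR t4 = 0 XOR 0 = 0
t10 = t8 XOR t4 = 0 XOR 0 = 0
t17 = t10 XOR t9 = 0 XOR 0 = 0

t3 = 0, t6 = 0, t17 = 0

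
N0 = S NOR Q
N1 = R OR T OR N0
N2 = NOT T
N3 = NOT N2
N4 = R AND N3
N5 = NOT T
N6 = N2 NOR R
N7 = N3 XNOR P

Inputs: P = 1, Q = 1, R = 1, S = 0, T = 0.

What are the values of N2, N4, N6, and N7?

N2 = NOT T = NOT 0 = 1
N3 = NOT N2 = NOT 1 = 0
N4 = R AND N3 = 1 AND 0 = 0
N6 = N2 NOR R = 1 NOR 1 = 0
N7 = N3 XNOR P = 0 XNOR 1 = 0

N2 = 1  N4 = 0  N6 = 0  N7 = 0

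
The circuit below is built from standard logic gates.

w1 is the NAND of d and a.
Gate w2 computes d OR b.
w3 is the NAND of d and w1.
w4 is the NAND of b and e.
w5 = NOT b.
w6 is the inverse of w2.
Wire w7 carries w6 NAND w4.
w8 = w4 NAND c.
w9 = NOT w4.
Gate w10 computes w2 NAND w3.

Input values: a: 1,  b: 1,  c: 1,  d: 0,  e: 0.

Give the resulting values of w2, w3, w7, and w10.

w2 = 1, w3 = 1, w7 = 1, w10 = 0

w1 = d NAND a = 0 NAND 1 = 1
w2 = d OR b = 0 OR 1 = 1
w3 = d NAND w1 = 0 NAND 1 = 1
w4 = b NAND e = 1 NAND 0 = 1
w6 = NOT w2 = NOT 1 = 0
w7 = w6 NAND w4 = 0 NAND 1 = 1
w10 = w2 NAND w3 = 1 NAND 1 = 0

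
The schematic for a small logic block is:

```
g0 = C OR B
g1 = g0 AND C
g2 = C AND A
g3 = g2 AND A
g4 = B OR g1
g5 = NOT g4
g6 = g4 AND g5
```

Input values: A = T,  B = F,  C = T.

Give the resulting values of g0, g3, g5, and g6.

g0 = T, g3 = T, g5 = F, g6 = F

g0 = C OR B = T OR F = T
g1 = g0 AND C = T AND T = T
g2 = C AND A = T AND T = T
g3 = g2 AND A = T AND T = T
g4 = B OR g1 = F OR T = T
g5 = NOT g4 = NOT T = F
g6 = g4 AND g5 = T AND F = F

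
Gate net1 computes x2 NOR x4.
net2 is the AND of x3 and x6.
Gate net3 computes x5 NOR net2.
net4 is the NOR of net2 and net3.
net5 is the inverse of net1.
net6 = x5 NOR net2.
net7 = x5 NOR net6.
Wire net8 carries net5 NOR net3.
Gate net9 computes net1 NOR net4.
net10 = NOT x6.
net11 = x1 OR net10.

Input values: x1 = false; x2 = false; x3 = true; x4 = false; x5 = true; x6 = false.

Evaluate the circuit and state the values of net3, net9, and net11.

net1 = x2 NOR x4 = false NOR false = true
net2 = x3 AND x6 = true AND false = false
net3 = x5 NOR net2 = true NOR false = false
net4 = net2 NOR net3 = false NOR false = true
net9 = net1 NOR net4 = true NOR true = false
net10 = NOT x6 = NOT false = true
net11 = x1 OR net10 = false OR true = true

net3 = false, net9 = false, net11 = true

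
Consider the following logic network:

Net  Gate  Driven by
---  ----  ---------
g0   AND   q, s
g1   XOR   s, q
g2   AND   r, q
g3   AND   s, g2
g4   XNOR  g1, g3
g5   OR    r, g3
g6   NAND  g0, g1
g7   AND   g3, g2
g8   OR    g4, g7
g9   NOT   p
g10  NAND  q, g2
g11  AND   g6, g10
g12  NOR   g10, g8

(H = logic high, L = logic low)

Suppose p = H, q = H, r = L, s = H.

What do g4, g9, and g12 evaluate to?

g4 = H; g9 = L; g12 = L

g1 = s XOR q = H XOR H = L
g2 = r AND q = L AND H = L
g3 = s AND g2 = H AND L = L
g4 = g1 XNOR g3 = L XNOR L = H
g7 = g3 AND g2 = L AND L = L
g8 = g4 OR g7 = H OR L = H
g9 = NOT p = NOT H = L
g10 = q NAND g2 = H NAND L = H
g12 = g10 NOR g8 = H NOR H = L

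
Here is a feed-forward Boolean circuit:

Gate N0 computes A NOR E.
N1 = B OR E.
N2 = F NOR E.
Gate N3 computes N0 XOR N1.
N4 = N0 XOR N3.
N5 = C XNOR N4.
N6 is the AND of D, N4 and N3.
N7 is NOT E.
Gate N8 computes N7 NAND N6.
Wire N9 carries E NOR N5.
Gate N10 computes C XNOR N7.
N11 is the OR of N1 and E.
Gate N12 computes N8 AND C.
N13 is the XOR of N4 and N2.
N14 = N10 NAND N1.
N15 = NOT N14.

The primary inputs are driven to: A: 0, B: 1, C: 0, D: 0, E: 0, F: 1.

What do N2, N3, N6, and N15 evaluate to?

N0 = A NOR E = 0 NOR 0 = 1
N1 = B OR E = 1 OR 0 = 1
N2 = F NOR E = 1 NOR 0 = 0
N3 = N0 XOR N1 = 1 XOR 1 = 0
N4 = N0 XOR N3 = 1 XOR 0 = 1
N6 = D AND N4 AND N3 = 0 AND 1 AND 0 = 0
N7 = NOT E = NOT 0 = 1
N10 = C XNOR N7 = 0 XNOR 1 = 0
N14 = N10 NAND N1 = 0 NAND 1 = 1
N15 = NOT N14 = NOT 1 = 0

N2 = 0; N3 = 0; N6 = 0; N15 = 0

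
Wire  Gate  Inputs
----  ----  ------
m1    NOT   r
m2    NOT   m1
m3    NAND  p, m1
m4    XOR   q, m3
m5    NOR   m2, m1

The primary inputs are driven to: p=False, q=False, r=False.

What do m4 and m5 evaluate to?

m4 = True  m5 = False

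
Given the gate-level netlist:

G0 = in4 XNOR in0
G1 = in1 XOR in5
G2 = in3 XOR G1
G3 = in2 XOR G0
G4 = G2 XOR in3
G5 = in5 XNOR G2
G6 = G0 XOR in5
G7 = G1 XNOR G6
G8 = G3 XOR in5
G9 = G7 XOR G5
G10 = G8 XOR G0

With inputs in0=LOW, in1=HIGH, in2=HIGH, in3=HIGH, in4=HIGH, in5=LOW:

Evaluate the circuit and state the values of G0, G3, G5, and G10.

G0 = LOW, G3 = HIGH, G5 = HIGH, G10 = HIGH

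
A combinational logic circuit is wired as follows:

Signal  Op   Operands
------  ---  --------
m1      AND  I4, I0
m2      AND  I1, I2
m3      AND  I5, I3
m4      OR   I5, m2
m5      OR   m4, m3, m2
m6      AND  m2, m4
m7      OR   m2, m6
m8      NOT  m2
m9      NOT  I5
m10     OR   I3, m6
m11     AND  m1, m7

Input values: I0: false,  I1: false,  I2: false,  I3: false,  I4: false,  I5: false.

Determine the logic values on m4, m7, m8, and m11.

m1 = I4 AND I0 = false AND false = false
m2 = I1 AND I2 = false AND false = false
m4 = I5 OR m2 = false OR false = false
m6 = m2 AND m4 = false AND false = false
m7 = m2 OR m6 = false OR false = false
m8 = NOT m2 = NOT false = true
m11 = m1 AND m7 = false AND false = false

m4 = false, m7 = false, m8 = true, m11 = false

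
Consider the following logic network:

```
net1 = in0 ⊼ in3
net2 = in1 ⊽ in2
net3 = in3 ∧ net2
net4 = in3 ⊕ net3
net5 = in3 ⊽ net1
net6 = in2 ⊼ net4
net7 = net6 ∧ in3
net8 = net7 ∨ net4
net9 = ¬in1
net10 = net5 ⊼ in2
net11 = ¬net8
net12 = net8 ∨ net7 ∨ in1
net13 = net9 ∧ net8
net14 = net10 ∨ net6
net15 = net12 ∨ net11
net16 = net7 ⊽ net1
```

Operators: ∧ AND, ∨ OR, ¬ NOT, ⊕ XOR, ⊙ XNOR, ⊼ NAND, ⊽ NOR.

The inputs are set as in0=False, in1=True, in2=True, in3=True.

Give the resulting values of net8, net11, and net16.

net1 = in0 NAND in3 = False NAND True = True
net2 = in1 NOR in2 = True NOR True = False
net3 = in3 AND net2 = True AND False = False
net4 = in3 XOR net3 = True XOR False = True
net6 = in2 NAND net4 = True NAND True = False
net7 = net6 AND in3 = False AND True = False
net8 = net7 OR net4 = False OR True = True
net11 = NOT net8 = NOT True = False
net16 = net7 NOR net1 = False NOR True = False

net8 = True  net11 = False  net16 = False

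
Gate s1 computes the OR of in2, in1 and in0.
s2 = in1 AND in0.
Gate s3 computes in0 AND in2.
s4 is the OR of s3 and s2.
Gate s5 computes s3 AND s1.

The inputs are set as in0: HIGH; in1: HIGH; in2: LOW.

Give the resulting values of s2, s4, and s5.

s2 = HIGH, s4 = HIGH, s5 = LOW

s1 = in2 OR in1 OR in0 = LOW OR HIGH OR HIGH = HIGH
s2 = in1 AND in0 = HIGH AND HIGH = HIGH
s3 = in0 AND in2 = HIGH AND LOW = LOW
s4 = s3 OR s2 = LOW OR HIGH = HIGH
s5 = s3 AND s1 = LOW AND HIGH = LOW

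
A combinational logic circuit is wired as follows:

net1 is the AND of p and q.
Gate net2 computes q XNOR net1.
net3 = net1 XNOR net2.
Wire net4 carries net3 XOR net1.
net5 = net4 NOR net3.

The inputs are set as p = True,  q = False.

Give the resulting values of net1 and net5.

net1 = p AND q = True AND False = False
net2 = q XNOR net1 = False XNOR False = True
net3 = net1 XNOR net2 = False XNOR True = False
net4 = net3 XOR net1 = False XOR False = False
net5 = net4 NOR net3 = False NOR False = True

net1 = False, net5 = True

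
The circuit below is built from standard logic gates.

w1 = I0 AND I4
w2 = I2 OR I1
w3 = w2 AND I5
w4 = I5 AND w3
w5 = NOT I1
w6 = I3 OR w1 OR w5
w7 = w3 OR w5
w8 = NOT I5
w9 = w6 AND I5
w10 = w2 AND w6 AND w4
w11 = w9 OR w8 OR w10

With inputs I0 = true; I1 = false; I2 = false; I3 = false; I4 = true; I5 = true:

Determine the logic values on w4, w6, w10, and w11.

w4 = false, w6 = true, w10 = false, w11 = true

w1 = I0 AND I4 = true AND true = true
w2 = I2 OR I1 = false OR false = false
w3 = w2 AND I5 = false AND true = false
w4 = I5 AND w3 = true AND false = false
w5 = NOT I1 = NOT false = true
w6 = I3 OR w1 OR w5 = false OR true OR true = true
w8 = NOT I5 = NOT true = false
w9 = w6 AND I5 = true AND true = true
w10 = w2 AND w6 AND w4 = false AND true AND false = false
w11 = w9 OR w8 OR w10 = true OR false OR false = true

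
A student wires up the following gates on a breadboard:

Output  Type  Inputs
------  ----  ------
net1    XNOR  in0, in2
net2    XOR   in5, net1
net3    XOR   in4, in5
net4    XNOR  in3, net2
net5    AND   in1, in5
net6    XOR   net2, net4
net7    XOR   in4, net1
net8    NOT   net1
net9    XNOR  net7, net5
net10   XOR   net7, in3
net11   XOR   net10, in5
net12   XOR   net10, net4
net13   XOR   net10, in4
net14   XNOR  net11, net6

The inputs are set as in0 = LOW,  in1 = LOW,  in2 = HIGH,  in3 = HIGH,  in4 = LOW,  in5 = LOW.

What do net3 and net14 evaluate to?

net1 = in0 XNOR in2 = LOW XNOR HIGH = LOW
net2 = in5 XOR net1 = LOW XOR LOW = LOW
net3 = in4 XOR in5 = LOW XOR LOW = LOW
net4 = in3 XNOR net2 = HIGH XNOR LOW = LOW
net6 = net2 XOR net4 = LOW XOR LOW = LOW
net7 = in4 XOR net1 = LOW XOR LOW = LOW
net10 = net7 XOR in3 = LOW XOR HIGH = HIGH
net11 = net10 XOR in5 = HIGH XOR LOW = HIGH
net14 = net11 XNOR net6 = HIGH XNOR LOW = LOW

net3 = LOW, net14 = LOW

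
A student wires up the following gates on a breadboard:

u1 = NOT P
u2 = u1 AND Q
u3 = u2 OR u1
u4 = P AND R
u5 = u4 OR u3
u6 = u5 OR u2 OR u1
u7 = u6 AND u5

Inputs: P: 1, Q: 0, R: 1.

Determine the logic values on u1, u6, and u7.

u1 = NOT P = NOT 1 = 0
u2 = u1 AND Q = 0 AND 0 = 0
u3 = u2 OR u1 = 0 OR 0 = 0
u4 = P AND R = 1 AND 1 = 1
u5 = u4 OR u3 = 1 OR 0 = 1
u6 = u5 OR u2 OR u1 = 1 OR 0 OR 0 = 1
u7 = u6 AND u5 = 1 AND 1 = 1

u1 = 0, u6 = 1, u7 = 1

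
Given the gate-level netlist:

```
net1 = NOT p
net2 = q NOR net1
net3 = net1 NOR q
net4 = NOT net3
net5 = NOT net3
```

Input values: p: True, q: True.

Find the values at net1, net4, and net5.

net1 = False, net4 = True, net5 = True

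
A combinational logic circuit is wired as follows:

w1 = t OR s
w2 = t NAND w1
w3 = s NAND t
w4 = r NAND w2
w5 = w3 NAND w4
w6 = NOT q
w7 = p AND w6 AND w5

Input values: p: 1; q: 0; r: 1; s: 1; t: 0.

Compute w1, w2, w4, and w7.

w1 = t OR s = 0 OR 1 = 1
w2 = t NAND w1 = 0 NAND 1 = 1
w3 = s NAND t = 1 NAND 0 = 1
w4 = r NAND w2 = 1 NAND 1 = 0
w5 = w3 NAND w4 = 1 NAND 0 = 1
w6 = NOT q = NOT 0 = 1
w7 = p AND w6 AND w5 = 1 AND 1 AND 1 = 1

w1 = 1; w2 = 1; w4 = 0; w7 = 1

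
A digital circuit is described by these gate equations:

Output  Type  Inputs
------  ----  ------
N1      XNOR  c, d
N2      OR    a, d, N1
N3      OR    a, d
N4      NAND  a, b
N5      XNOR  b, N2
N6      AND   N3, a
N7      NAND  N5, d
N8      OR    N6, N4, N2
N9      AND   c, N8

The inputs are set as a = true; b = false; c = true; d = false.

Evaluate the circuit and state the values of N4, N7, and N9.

N4 = true, N7 = true, N9 = true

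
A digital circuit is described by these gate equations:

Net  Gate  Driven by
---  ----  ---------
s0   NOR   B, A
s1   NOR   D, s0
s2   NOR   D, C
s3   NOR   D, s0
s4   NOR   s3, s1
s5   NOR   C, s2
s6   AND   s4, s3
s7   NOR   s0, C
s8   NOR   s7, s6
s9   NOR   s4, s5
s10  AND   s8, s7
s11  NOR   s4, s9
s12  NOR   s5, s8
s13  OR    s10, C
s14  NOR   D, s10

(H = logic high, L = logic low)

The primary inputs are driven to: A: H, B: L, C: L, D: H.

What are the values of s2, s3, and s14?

s0 = B NOR A = L NOR H = L
s1 = D NOR s0 = H NOR L = L
s2 = D NOR C = H NOR L = L
s3 = D NOR s0 = H NOR L = L
s4 = s3 NOR s1 = L NOR L = H
s6 = s4 AND s3 = H AND L = L
s7 = s0 NOR C = L NOR L = H
s8 = s7 NOR s6 = H NOR L = L
s10 = s8 AND s7 = L AND H = L
s14 = D NOR s10 = H NOR L = L

s2 = L; s3 = L; s14 = L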